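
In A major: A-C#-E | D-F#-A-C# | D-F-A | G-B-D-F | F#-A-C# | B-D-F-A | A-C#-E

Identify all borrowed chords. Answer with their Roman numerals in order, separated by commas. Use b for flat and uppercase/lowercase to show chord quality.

The diatonic triads in A major are A, Bm, C#m, D, E, F#m, G#dim. A–C#–E = A, D–F#–A–C# = Dmaj7 and F#–A–C# = F#m all belong to that set. But D–F–A is foreign: the diatonic IV on degree 4 is D, whereas Dm comes from A minor. It is labeled iv. But G–B–D–F is foreign: the diatonic vii° on degree 7 is G#dim, whereas G7 comes from A minor. It is labeled bVII7. B–D–F–A is not: scale degree 2 in A major carries Bm (ii). In A minor the chord on that degree is Bm7b5, so here it functions as iiø7, borrowed from the parallel minor.

iv, bVII7, iiø7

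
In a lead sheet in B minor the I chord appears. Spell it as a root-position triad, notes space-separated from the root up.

B D# F#

The root, B, is scale degree 1 — the same note in B minor and B major; only the chord quality changes. Building the major chord from the parallel major on B: B–D#–F#.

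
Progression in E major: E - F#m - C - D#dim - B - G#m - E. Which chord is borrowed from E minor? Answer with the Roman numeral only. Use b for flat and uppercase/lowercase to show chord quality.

bVI

E major has the diatonic set E, F#m, G#m, A, B, C#m, D#dim. E, F#m, D#dim, B and G#m are all diatonic. C (C–E–G) is not: scale degree 6 in E major carries C#m (vi). In E minor the chord on that degree is C, so here it functions as bVI, borrowed from the parallel minor.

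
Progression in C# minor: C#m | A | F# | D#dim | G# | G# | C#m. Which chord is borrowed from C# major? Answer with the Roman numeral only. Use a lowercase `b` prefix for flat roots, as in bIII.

The diatonic triads in C# minor (with V from harmonic minor) are C#m, D#dim, E, F#m, G#, A, B. Of the given chords, C#m, A, D#dim and G# are diatonic. But F# (F#–A#–C#) is foreign: the diatonic iv on degree 4 is F#m, whereas F# comes from C# major. It is labeled IV.

IV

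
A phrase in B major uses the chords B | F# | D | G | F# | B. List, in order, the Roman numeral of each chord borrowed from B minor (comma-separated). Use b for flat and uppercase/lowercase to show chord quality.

In B major the diatonic chords are B, C#m, D#m, E, F#, G#m, A#dim. Of the given chords, B and F# are diatonic. D (D–F#–A) is not: scale degree 3 in B major carries D#m (iii). In B minor the chord on that degree is D, so here it functions as bIII, borrowed from the parallel minor. G (G–B–D) is not: scale degree 6 in B major carries G#m (vi). In B minor the chord on that degree is G, so here it functions as bVI, borrowed from the parallel minor.

bIII, bVI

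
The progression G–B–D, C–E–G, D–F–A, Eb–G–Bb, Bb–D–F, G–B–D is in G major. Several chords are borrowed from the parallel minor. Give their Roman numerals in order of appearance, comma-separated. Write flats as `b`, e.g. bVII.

v, bVI, bIII

The diatonic triads in G major are G, Am, Bm, C, D, Em, F#dim. Of the given chords, G–B–D = G and C–E–G = C are diatonic. D–F–A is not: scale degree 5 in G major carries D (V). In G minor the chord on that degree is Dm, so here it functions as v, borrowed from the parallel minor. But Eb–G–Bb is foreign: the diatonic vi on degree 6 is Em, whereas Eb comes from G minor. It is labeled bVI. But Bb–D–F is foreign: the diatonic iii on degree 3 is Bm, whereas Bb comes from G minor. It is labeled bIII.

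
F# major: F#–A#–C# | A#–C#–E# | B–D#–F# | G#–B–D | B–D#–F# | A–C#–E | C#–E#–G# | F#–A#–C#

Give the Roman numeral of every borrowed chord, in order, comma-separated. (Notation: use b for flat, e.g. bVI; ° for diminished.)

In F# major the diatonic chords are F#, G#m, A#m, B, C#, D#m, E#dim. F#–A#–C# = F#, A#–C#–E# = A#m, B–D#–F# = B and C#–E#–G# = C# are all diatonic. But G#–B–D is foreign: the diatonic ii on degree 2 is G#m, whereas G#dim comes from F# minor. It is labeled ii°. But A–C#–E is foreign: the diatonic iii on degree 3 is A#m, whereas A comes from F# minor. It is labeled bIII.

ii°, bIII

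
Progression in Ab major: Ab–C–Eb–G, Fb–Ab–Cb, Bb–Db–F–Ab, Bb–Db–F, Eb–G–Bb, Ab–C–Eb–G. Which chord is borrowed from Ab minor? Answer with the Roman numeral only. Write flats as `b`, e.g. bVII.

The diatonic triads in Ab major are Ab, Bbm, Cm, Db, Eb, Fm, Gdim. Of the given chords, Ab–C–Eb–G = Abmaj7, Bb–Db–F–Ab = Bbm7, Bb–Db–F = Bbm and Eb–G–Bb = Eb are diatonic. But Fb–Ab–Cb is foreign: the diatonic vi on degree 6 is Fm, whereas Fb comes from Ab minor. It is labeled bVI.

bVI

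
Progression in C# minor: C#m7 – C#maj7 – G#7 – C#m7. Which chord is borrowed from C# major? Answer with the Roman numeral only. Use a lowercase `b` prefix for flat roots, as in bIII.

Imaj7

The diatonic triads in C# minor (with V from harmonic minor) are C#m, D#dim, E, F#m, G#, A, B. C#m7 and G#7 both belong to that set. But C#maj7 (C#–E#–G#–B#) is foreign: the diatonic i on degree 1 is C#m, whereas C#maj7 comes from C# major. It is labeled Imaj7.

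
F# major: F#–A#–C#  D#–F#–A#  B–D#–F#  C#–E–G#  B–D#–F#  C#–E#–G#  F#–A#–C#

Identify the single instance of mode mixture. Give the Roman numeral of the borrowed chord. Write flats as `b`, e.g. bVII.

v

F# major has the diatonic set F#, G#m, A#m, B, C#, D#m, E#dim. F#–A#–C# = F#, D#–F#–A# = D#m, B–D#–F# = B and C#–E#–G# = C# are all diatonic. C#–E–G# is not: scale degree 5 in F# major carries C# (V). In F# minor the chord on that degree is C#m, so here it functions as v, borrowed from the parallel minor.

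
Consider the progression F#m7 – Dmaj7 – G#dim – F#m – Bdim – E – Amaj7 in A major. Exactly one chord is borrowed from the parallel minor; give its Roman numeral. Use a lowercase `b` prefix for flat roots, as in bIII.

ii°

In A major the diatonic chords are A, Bm, C#m, D, E, F#m, G#dim. F#m7, Dmaj7, G#dim, F#m, E and Amaj7 all belong to that set. Bdim (B–D–F) doesn't fit — on degree 2 A major would have Bm (ii). Bdim is the degree-2 chord of A minor, so it is the borrowed ii°.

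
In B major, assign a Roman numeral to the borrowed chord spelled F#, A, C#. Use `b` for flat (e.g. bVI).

v

F# is scale degree 5 in B major. F#–A–C# is a minor chord — the form found in B minor, not the diatonic V (F#). Borrowed into B major it is written v.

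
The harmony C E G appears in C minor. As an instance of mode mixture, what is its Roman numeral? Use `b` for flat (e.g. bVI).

The root C is the diatonic 1st degree of C minor; the borrowing shows in the chord quality. C–E–G is a major chord — the form found in C major, not the diatonic i (Cm). Borrowed into C minor it is written I.

I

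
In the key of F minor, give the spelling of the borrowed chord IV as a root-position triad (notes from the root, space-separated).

Bb D F

IV is built on scale degree 4, which is Bb in both F minor and its parallel. Stacking thirds in F major on Bb gives Bb–D–F.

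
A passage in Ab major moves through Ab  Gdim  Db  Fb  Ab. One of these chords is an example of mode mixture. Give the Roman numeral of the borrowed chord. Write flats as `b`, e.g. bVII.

Ab major has the diatonic set Ab, Bbm, Cm, Db, Eb, Fm, Gdim. Ab, Gdim and Db are all diatonic. Fb (Fb–Ab–Cb) is not: scale degree 6 in Ab major carries Fm (vi). In Ab minor the chord on that degree is Fb, so here it functions as bVI, borrowed from the parallel minor.

bVI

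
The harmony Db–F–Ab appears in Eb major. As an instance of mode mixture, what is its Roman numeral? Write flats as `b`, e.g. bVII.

In Eb major scale degree 7 is D; Db is its lowered form, from Eb minor. Db–F–Ab is a major chord — the form found in Eb minor, not the diatonic vii° (Ddim). Borrowed into Eb major it is written bVII.

bVII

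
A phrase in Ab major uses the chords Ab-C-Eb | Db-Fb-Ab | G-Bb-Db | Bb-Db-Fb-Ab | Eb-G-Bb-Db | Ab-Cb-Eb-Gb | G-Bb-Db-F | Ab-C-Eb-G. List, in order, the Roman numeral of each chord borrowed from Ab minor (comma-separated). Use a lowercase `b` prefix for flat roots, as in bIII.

iv, iiø7, i7

Ab major has the diatonic set Ab, Bbm, Cm, Db, Eb, Fm, Gdim. Ab–C–Eb = Ab, G–Bb–Db = Gdim, Eb–G–Bb–Db = Eb7, G–Bb–Db–F = Gm7b5 and Ab–C–Eb–G = Abmaj7 are all diatonic. Db–Fb–Ab is not: scale degree 4 in Ab major carries Db (IV). In Ab minor the chord on that degree is Dbm, so here it functions as iv, borrowed from the parallel minor. But Bb–Db–Fb–Ab is foreign: the diatonic ii on degree 2 is Bbm, whereas Bbm7b5 comes from Ab minor. It is labeled iiø7. Ab–Cb–Eb–Gb doesn't fit — on degree 1 Ab major would have Ab (I). Abm7 is the degree-1 chord of Ab minor, so it is the borrowed i7.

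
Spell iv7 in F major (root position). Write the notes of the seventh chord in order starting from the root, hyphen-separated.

Bb-Db-F-Ab

iv7 is built on scale degree 4, which is Bb in both F major and its parallel. Stacking thirds in F minor on Bb gives Bb–Db–F–Ab.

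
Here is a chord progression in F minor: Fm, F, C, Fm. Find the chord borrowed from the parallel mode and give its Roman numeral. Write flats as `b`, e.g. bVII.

F minor has the diatonic set Fm, Gdim, Ab, Bbm, C, Db, Eb (with V from harmonic minor). Fm and C are both diatonic. F (F–A–C) is not: scale degree 1 in F minor carries Fm (i). In F major the chord on that degree is F, so here it functions as I, borrowed from the parallel major.

I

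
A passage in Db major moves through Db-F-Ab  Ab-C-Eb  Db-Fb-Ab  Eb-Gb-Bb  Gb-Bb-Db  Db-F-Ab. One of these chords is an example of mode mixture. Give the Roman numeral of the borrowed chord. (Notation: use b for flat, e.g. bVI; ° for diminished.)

In Db major the diatonic chords are Db, Ebm, Fm, Gb, Ab, Bbm, Cdim. Db–F–Ab = Db, Ab–C–Eb = Ab, Eb–Gb–Bb = Ebm and Gb–Bb–Db = Gb are all diatonic. Db–Fb–Ab doesn't fit — on degree 1 Db major would have Db (I). Dbm is the degree-1 chord of Db minor, so it is the borrowed i.

i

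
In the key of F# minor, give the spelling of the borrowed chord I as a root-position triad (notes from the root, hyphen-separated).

F#-A#-C#

The root, F#, is scale degree 1 — the same note in F# minor and F# major; only the chord quality changes. Building the major chord from the parallel major on F#: F#–A#–C#.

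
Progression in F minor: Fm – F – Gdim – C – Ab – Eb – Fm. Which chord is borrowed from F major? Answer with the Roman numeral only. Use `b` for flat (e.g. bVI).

The diatonic triads in F minor (with V from harmonic minor) are Fm, Gdim, Ab, Bbm, C, Db, Eb. Of the given chords, Fm, Gdim, C, Ab and Eb are diatonic. But F (F–A–C) is foreign: the diatonic i on degree 1 is Fm, whereas F comes from F major. It is labeled I.

I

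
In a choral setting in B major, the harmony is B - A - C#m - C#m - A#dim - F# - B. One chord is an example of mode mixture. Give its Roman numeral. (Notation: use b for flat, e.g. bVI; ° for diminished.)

bVII

The diatonic triads in B major are B, C#m, D#m, E, F#, G#m, A#dim. Of the given chords, B, C#m, A#dim and F# are diatonic. But A (A–C#–E) is foreign: the diatonic vii° on degree 7 is A#dim, whereas A comes from B minor. It is labeled bVII.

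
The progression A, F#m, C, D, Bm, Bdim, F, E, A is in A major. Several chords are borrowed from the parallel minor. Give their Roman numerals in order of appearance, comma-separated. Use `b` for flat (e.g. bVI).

bIII, ii°, bVI

In A major the diatonic chords are A, Bm, C#m, D, E, F#m, G#dim. Of the given chords, A, F#m, D, Bm and E are diatonic. But C (C–E–G) is foreign: the diatonic iii on degree 3 is C#m, whereas C comes from A minor. It is labeled bIII. But Bdim (B–D–F) is foreign: the diatonic ii on degree 2 is Bm, whereas Bdim comes from A minor. It is labeled ii°. But F (F–A–C) is foreign: the diatonic vi on degree 6 is F#m, whereas F comes from A minor. It is labeled bVI.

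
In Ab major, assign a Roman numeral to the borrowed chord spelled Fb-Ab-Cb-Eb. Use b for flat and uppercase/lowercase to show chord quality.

bVImaj7

In Ab major scale degree 6 is F; Fb is its lowered form, from Ab minor. Fb–Ab–Cb–Eb is a major-seventh chord — the form found in Ab minor, not the diatonic vi (Fm). Borrowed into Ab major it is written bVImaj7.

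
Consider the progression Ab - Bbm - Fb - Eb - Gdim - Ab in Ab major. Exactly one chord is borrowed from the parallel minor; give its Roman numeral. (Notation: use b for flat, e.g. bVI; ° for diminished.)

bVI

The diatonic triads in Ab major are Ab, Bbm, Cm, Db, Eb, Fm, Gdim. Ab, Bbm, Eb and Gdim are all diatonic. Fb (Fb–Ab–Cb) is not: scale degree 6 in Ab major carries Fm (vi). In Ab minor the chord on that degree is Fb, so here it functions as bVI, borrowed from the parallel minor.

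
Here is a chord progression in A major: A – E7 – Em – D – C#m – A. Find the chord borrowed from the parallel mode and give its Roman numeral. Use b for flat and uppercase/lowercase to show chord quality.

The diatonic triads in A major are A, Bm, C#m, D, E, F#m, G#dim. Of the given chords, A, E7, D and C#m are diatonic. Em (E–G–B) is not: scale degree 5 in A major carries E (V). In A minor the chord on that degree is Em, so here it functions as v, borrowed from the parallel minor.

v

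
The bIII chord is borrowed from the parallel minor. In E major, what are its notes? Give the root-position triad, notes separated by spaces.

G B D

Scale degree 3 in E major is G#. bIII uses the lowered form, G, taken from E minor. In E minor the chord on G is G–B–D.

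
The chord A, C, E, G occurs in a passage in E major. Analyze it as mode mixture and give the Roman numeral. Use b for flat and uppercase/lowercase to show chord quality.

iv7

A is scale degree 4 in E major. Diatonically E major has A (IV) on that degree; A–C–E–G is instead the minor-seventh chord native to E minor, so it takes the label iv7.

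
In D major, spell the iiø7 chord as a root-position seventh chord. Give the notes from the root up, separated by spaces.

E G Bb D

The root, E, is scale degree 2 — the same note in D major and D minor; only the chord quality changes. Building the half-diminished-seventh chord from the parallel minor on E: E–G–Bb–D.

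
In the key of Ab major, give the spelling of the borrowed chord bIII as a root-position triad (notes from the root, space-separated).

bIII is built on the lowered scale degree 3. In Ab major degree 3 is C; lowered it becomes Cb. Building the major chord from the parallel minor on Cb: Cb–Eb–Gb.

Cb Eb Gb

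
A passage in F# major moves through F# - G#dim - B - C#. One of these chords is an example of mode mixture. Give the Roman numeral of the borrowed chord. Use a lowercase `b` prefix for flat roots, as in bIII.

ii°

The diatonic triads in F# major are F#, G#m, A#m, B, C#, D#m, E#dim. Of the given chords, F#, B and C# are diatonic. G#dim (G#–B–D) is not: scale degree 2 in F# major carries G#m (ii). In F# minor the chord on that degree is G#dim, so here it functions as ii°, borrowed from the parallel minor.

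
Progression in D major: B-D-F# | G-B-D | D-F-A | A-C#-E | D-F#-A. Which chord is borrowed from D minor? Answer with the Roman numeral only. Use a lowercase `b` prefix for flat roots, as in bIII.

i

The diatonic triads in D major are D, Em, F#m, G, A, Bm, C#dim. B–D–F# = Bm, G–B–D = G, A–C#–E = A and D–F#–A = D are all diatonic. D–F–A doesn't fit — on degree 1 D major would have D (I). Dm is the degree-1 chord of D minor, so it is the borrowed i.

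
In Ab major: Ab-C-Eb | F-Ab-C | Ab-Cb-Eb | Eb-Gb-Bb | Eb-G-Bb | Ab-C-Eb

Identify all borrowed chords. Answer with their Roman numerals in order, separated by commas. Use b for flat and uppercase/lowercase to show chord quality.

The diatonic triads in Ab major are Ab, Bbm, Cm, Db, Eb, Fm, Gdim. Ab–C–Eb = Ab, F–Ab–C = Fm and Eb–G–Bb = Eb are all diatonic. Ab–Cb–Eb doesn't fit — on degree 1 Ab major would have Ab (I). Abm is the degree-1 chord of Ab minor, so it is the borrowed i. Eb–Gb–Bb is not: scale degree 5 in Ab major carries Eb (V). In Ab minor the chord on that degree is Ebm, so here it functions as v, borrowed from the parallel minor.

i, v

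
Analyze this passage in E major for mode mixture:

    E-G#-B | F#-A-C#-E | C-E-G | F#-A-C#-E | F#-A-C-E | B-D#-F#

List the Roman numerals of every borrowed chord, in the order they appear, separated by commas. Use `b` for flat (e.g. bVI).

In E major the diatonic chords are E, F#m, G#m, A, B, C#m, D#dim. E–G#–B = E, F#–A–C#–E = F#m7 and B–D#–F# = B all belong to that set. But C–E–G is foreign: the diatonic vi on degree 6 is C#m, whereas C comes from E minor. It is labeled bVI. F#–A–C–E doesn't fit — on degree 2 E major would have F#m (ii). F#m7b5 is the degree-2 chord of E minor, so it is the borrowed iiø7.

bVI, iiø7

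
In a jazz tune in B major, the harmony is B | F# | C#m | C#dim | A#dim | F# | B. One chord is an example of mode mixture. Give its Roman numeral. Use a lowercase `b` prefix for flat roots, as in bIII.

ii°

The diatonic triads in B major are B, C#m, D#m, E, F#, G#m, A#dim. Of the given chords, B, F#, C#m and A#dim are diatonic. But C#dim (C#–E–G) is foreign: the diatonic ii on degree 2 is C#m, whereas C#dim comes from B minor. It is labeled ii°.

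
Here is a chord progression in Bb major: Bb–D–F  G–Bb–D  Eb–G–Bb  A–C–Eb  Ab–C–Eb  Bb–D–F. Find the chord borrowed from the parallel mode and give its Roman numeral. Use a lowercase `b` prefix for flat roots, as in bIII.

bVII

In Bb major the diatonic chords are Bb, Cm, Dm, Eb, F, Gm, Adim. Bb–D–F = Bb, G–Bb–D = Gm, Eb–G–Bb = Eb and A–C–Eb = Adim are all diatonic. But Ab–C–Eb is foreign: the diatonic vii° on degree 7 is Adim, whereas Ab comes from Bb minor. It is labeled bVII.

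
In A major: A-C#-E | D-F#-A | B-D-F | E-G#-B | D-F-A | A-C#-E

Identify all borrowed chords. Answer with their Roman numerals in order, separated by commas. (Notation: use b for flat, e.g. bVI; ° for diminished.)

ii°, iv

A major has the diatonic set A, Bm, C#m, D, E, F#m, G#dim. Of the given chords, A–C#–E = A, D–F#–A = D and E–G#–B = E are diatonic. B–D–F is not: scale degree 2 in A major carries Bm (ii). In A minor the chord on that degree is Bdim, so here it functions as ii°, borrowed from the parallel minor. D–F–A doesn't fit — on degree 4 A major would have D (IV). Dm is the degree-4 chord of A minor, so it is the borrowed iv.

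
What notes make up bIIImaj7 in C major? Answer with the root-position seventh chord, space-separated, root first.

bIIImaj7 is built on the lowered scale degree 3. In C major degree 3 is E; lowered it becomes Eb. Stacking thirds in C minor on Eb gives Eb–G–Bb–D.

Eb G Bb D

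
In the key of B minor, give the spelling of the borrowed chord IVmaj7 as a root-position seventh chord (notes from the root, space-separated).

IVmaj7 is built on scale degree 4, which is E in both B minor and its parallel. In B major the chord on E is E–G#–B–D#.

E G# B D#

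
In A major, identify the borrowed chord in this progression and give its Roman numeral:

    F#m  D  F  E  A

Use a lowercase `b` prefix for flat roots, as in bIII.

bVI

In A major the diatonic chords are A, Bm, C#m, D, E, F#m, G#dim. F#m, D, E and A all belong to that set. F (F–A–C) doesn't fit — on degree 6 A major would have F#m (vi). F is the degree-6 chord of A minor, so it is the borrowed bVI.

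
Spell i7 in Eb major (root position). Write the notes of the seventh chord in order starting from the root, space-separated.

Eb Gb Bb Db

i7 is built on scale degree 1, which is Eb in both Eb major and its parallel. Stacking thirds in Eb minor on Eb gives Eb–Gb–Bb–Db.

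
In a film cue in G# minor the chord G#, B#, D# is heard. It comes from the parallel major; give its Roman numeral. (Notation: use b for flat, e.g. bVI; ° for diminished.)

I

The root G# is the diatonic 1st degree of G# minor; the borrowing shows in the chord quality. G#–B#–D# is a major chord — the form found in G# major, not the diatonic i (G#m). Borrowed into G# minor it is written I.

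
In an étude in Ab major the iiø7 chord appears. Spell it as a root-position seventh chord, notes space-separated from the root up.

Bb Db Fb Ab

The root, Bb, is scale degree 2 — the same note in Ab major and Ab minor; only the chord quality changes. Building the half-diminished-seventh chord from the parallel minor on Bb: Bb–Db–Fb–Ab.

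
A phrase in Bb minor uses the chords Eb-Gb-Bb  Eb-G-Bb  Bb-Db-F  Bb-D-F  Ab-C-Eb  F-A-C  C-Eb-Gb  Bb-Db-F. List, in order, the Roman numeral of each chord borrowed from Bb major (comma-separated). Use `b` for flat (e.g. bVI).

IV, I

Bb minor has the diatonic set Bbm, Cdim, Db, Ebm, F, Gb, Ab (with V from harmonic minor). Of the given chords, Eb–Gb–Bb = Ebm, Bb–Db–F = Bbm, Ab–C–Eb = Ab, F–A–C = F and C–Eb–Gb = Cdim are diatonic. But Eb–G–Bb is foreign: the diatonic iv on degree 4 is Ebm, whereas Eb comes from Bb major. It is labeled IV. But Bb–D–F is foreign: the diatonic i on degree 1 is Bbm, whereas Bb comes from Bb major. It is labeled I.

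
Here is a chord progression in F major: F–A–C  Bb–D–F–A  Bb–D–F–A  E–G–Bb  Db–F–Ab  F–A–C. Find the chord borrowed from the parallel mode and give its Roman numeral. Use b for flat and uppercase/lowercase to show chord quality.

bVI

In F major the diatonic chords are F, Gm, Am, Bb, C, Dm, Edim. F–A–C = F, Bb–D–F–A = Bbmaj7 and E–G–Bb = Edim all belong to that set. Db–F–Ab is not: scale degree 6 in F major carries Dm (vi). In F minor the chord on that degree is Db, so here it functions as bVI, borrowed from the parallel minor.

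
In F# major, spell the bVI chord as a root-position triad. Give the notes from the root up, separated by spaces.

D F# A

Scale degree 6 in F# major is D#. bVI uses the lowered form, D, taken from F# minor. In F# minor the chord on D is D–F#–A.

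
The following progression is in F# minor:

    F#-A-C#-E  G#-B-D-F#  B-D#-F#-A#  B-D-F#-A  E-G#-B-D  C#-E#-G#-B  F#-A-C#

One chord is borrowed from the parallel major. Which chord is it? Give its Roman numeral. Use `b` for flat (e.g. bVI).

IVmaj7

The diatonic triads in F# minor (with V from harmonic minor) are F#m, G#dim, A, Bm, C#, D, E. F#–A–C#–E = F#m7, G#–B–D–F# = G#m7b5, B–D–F#–A = Bm7, E–G#–B–D = E7, C#–E#–G#–B = C#7 and F#–A–C# = F#m are all diatonic. But B–D#–F#–A# is foreign: the diatonic iv on degree 4 is Bm, whereas Bmaj7 comes from F# major. It is labeled IVmaj7.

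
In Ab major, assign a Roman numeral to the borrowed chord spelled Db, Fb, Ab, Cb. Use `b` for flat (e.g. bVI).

iv7

Db is scale degree 4 in Ab major. The diatonic chord on degree 4 would be Db (IV), but Db–Fb–Ab–Cb is the minor-seventh chord from Ab minor. As a borrowed chord it is labeled iv7.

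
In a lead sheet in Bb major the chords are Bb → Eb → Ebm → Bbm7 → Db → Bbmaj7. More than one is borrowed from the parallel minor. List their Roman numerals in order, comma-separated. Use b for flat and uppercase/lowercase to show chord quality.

The diatonic triads in Bb major are Bb, Cm, Dm, Eb, F, Gm, Adim. Of the given chords, Bb, Eb and Bbmaj7 are diatonic. Ebm (Eb–Gb–Bb) is not: scale degree 4 in Bb major carries Eb (IV). In Bb minor the chord on that degree is Ebm, so here it functions as iv, borrowed from the parallel minor. But Bbm7 (Bb–Db–F–Ab) is foreign: the diatonic I on degree 1 is Bb, whereas Bbm7 comes from Bb minor. It is labeled i7. Db (Db–F–Ab) doesn't fit — on degree 3 Bb major would have Dm (iii). Db is the degree-3 chord of Bb minor, so it is the borrowed bIII.

iv, i7, bIII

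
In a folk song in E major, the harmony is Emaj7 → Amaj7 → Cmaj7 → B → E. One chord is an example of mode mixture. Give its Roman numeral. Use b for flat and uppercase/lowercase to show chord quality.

bVImaj7

The diatonic triads in E major are E, F#m, G#m, A, B, C#m, D#dim. Emaj7, Amaj7, B and E all belong to that set. Cmaj7 (C–E–G–B) doesn't fit — on degree 6 E major would have C#m (vi). Cmaj7 is the degree-6 chord of E minor, so it is the borrowed bVImaj7.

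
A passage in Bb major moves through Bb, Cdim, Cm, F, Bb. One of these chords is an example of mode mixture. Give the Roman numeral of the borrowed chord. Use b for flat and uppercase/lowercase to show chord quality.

ii°

The diatonic triads in Bb major are Bb, Cm, Dm, Eb, F, Gm, Adim. Of the given chords, Bb, Cm and F are diatonic. Cdim (C–Eb–Gb) doesn't fit — on degree 2 Bb major would have Cm (ii). Cdim is the degree-2 chord of Bb minor, so it is the borrowed ii°.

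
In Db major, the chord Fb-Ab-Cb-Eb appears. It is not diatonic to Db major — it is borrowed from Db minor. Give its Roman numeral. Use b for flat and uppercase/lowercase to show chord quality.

bIIImaj7

Fb is the lowered form of scale degree 3 in Db major (the diatonic degree 3 is F). Diatonically Db major has Fm (iii) on that degree; Fb–Ab–Cb–Eb is instead the major-seventh chord native to Db minor, so it takes the label bIIImaj7.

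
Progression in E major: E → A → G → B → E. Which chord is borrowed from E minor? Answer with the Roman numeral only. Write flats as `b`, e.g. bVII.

bIII

The diatonic triads in E major are E, F#m, G#m, A, B, C#m, D#dim. E, A and B all belong to that set. But G (G–B–D) is foreign: the diatonic iii on degree 3 is G#m, whereas G comes from E minor. It is labeled bIII.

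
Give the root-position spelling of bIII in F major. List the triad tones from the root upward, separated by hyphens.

Ab-C-Eb

bIII is built on the lowered scale degree 3. In F major degree 3 is A; lowered it becomes Ab. Building the major chord from the parallel minor on Ab: Ab–C–Eb.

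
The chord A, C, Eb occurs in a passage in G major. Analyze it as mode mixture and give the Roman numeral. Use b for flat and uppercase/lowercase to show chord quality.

ii°

A is scale degree 2 in G major. A–C–Eb is a diminished chord — the form found in G minor, not the diatonic ii (Am). Borrowed into G major it is written ii°.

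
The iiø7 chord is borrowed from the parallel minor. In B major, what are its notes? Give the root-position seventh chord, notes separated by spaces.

The root, C#, is scale degree 2 — the same note in B major and B minor; only the chord quality changes. Building the half-diminished-seventh chord from the parallel minor on C#: C#–E–G–B.

C# E G B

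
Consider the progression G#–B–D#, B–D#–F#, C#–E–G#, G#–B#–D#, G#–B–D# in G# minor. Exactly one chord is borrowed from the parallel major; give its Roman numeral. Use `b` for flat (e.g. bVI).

In G# minor (with V from harmonic minor) the diatonic chords are G#m, A#dim, B, C#m, D#, E, F#. G#–B–D# = G#m, B–D#–F# = B and C#–E–G# = C#m all belong to that set. But G#–B#–D# is foreign: the diatonic i on degree 1 is G#m, whereas G# comes from G# major. It is labeled I.

I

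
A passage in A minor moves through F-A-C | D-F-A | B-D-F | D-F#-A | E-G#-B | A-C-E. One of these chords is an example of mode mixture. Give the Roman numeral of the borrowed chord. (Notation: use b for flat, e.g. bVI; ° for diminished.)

The diatonic triads in A minor (with V from harmonic minor) are Am, Bdim, C, Dm, E, F, G. Of the given chords, F–A–C = F, D–F–A = Dm, B–D–F = Bdim, E–G#–B = E and A–C–E = Am are diatonic. D–F#–A doesn't fit — on degree 4 A minor would have Dm (iv). D is the degree-4 chord of A major, so it is the borrowed IV.

IV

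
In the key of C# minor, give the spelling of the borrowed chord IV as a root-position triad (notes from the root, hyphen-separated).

F#-A#-C#

IV is built on scale degree 4, which is F# in both C# minor and its parallel. Building the major chord from the parallel major on F#: F#–A#–C#.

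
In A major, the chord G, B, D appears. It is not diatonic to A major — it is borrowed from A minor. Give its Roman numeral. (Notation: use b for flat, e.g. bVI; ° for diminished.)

In A major scale degree 7 is G#; G is its lowered form, from A minor. The diatonic chord on degree 7 would be G#dim (vii°), but G–B–D is the major chord from A minor. As a borrowed chord it is labeled bVII.

bVII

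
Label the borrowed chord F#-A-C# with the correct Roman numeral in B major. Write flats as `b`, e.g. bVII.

v

F# is scale degree 5 in B major. F#–A–C# is a minor chord — the form found in B minor, not the diatonic V (F#). Borrowed into B major it is written v.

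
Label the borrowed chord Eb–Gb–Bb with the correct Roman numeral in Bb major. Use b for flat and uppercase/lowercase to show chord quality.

Eb is scale degree 4 in Bb major. Eb–Gb–Bb is a minor chord — the form found in Bb minor, not the diatonic IV (Eb). Borrowed into Bb major it is written iv.

iv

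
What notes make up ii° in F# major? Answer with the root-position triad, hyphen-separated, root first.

G#-B-D

The root, G#, is scale degree 2 — the same note in F# major and F# minor; only the chord quality changes. Building the diminished chord from the parallel minor on G#: G#–B–D.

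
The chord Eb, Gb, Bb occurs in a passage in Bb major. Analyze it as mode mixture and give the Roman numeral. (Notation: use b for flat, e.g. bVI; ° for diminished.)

The root Eb is the diatonic 4th degree of Bb major; the borrowing shows in the chord quality. Diatonically Bb major has Eb (IV) on that degree; Eb–Gb–Bb is instead the minor chord native to Bb minor, so it takes the label iv.

iv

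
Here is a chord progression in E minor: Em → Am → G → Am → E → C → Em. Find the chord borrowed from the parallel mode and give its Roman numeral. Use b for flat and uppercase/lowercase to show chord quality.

I

E minor has the diatonic set Em, F#dim, G, Am, B, C, D (with V from harmonic minor). Em, Am, G and C all belong to that set. E (E–G#–B) is not: scale degree 1 in E minor carries Em (i). In E major the chord on that degree is E, so here it functions as I, borrowed from the parallel major.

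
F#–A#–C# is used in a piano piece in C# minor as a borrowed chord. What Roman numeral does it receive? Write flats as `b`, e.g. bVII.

IV

F# is scale degree 4 in C# minor. The diatonic chord on degree 4 would be F#m (iv), but F#–A#–C# is the major chord from C# major. As a borrowed chord it is labeled IV.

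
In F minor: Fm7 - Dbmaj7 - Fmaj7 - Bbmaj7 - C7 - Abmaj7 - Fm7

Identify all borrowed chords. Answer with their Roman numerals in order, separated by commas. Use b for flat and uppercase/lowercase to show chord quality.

The diatonic triads in F minor (with V from harmonic minor) are Fm, Gdim, Ab, Bbm, C, Db, Eb. Fm7, Dbmaj7, C7 and Abmaj7 all belong to that set. Fmaj7 (F–A–C–E) doesn't fit — on degree 1 F minor would have Fm (i). Fmaj7 is the degree-1 chord of F major, so it is the borrowed Imaj7. Bbmaj7 (Bb–D–F–A) is not: scale degree 4 in F minor carries Bbm (iv). In F major the chord on that degree is Bbmaj7, so here it functions as IVmaj7, borrowed from the parallel major.

Imaj7, IVmaj7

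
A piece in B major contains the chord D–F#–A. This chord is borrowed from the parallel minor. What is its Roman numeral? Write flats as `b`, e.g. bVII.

In B major scale degree 3 is D#; D is its lowered form, from B minor. The diatonic chord on degree 3 would be D#m (iii), but D–F#–A is the major chord from B minor. As a borrowed chord it is labeled bIII.

bIII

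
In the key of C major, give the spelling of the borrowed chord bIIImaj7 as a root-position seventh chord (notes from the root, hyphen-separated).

The root of bIIImaj7 is the lowered 3rd degree: E becomes Eb. Building the major-seventh chord from the parallel minor on Eb: Eb–G–Bb–D.

Eb-G-Bb-D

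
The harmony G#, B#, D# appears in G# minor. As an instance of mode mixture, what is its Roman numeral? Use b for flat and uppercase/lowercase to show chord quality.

G# is scale degree 1 in G# minor. Diatonically G# minor has G#m (i) on that degree; G#–B#–D# is instead the major chord native to G# major, so it takes the label I.

I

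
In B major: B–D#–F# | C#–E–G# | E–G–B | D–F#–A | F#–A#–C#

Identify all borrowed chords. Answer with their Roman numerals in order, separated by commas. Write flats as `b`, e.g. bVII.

iv, bIII

In B major the diatonic chords are B, C#m, D#m, E, F#, G#m, A#dim. B–D#–F# = B, C#–E–G# = C#m and F#–A#–C# = F# all belong to that set. But E–G–B is foreign: the diatonic IV on degree 4 is E, whereas Em comes from B minor. It is labeled iv. D–F#–A doesn't fit — on degree 3 B major would have D#m (iii). D is the degree-3 chord of B minor, so it is the borrowed bIII.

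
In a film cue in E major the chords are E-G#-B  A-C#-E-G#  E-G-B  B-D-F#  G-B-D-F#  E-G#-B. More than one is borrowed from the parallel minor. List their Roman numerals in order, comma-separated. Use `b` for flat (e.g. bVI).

i, v, bIIImaj7

E major has the diatonic set E, F#m, G#m, A, B, C#m, D#dim. E–G#–B = E and A–C#–E–G# = Amaj7 both belong to that set. E–G–B is not: scale degree 1 in E major carries E (I). In E minor the chord on that degree is Em, so here it functions as i, borrowed from the parallel minor. B–D–F# is not: scale degree 5 in E major carries B (V). In E minor the chord on that degree is Bm, so here it functions as v, borrowed from the parallel minor. But G–B–D–F# is foreign: the diatonic iii on degree 3 is G#m, whereas Gmaj7 comes from E minor. It is labeled bIIImaj7.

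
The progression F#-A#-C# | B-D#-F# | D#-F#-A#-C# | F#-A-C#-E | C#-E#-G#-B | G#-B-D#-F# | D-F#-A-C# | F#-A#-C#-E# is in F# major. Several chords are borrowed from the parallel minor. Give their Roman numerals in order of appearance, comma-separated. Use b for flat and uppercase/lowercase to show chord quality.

The diatonic triads in F# major are F#, G#m, A#m, B, C#, D#m, E#dim. F#–A#–C# = F#, B–D#–F# = B, D#–F#–A#–C# = D#m7, C#–E#–G#–B = C#7, G#–B–D#–F# = G#m7 and F#–A#–C#–E# = F#maj7 all belong to that set. F#–A–C#–E is not: scale degree 1 in F# major carries F# (I). In F# minor the chord on that degree is F#m7, so here it functions as i7, borrowed from the parallel minor. But D–F#–A–C# is foreign: the diatonic vi on degree 6 is D#m, whereas Dmaj7 comes from F# minor. It is labeled bVImaj7.

i7, bVImaj7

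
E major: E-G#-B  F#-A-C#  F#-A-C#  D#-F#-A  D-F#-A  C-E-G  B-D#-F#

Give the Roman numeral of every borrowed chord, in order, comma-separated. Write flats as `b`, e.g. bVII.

E major has the diatonic set E, F#m, G#m, A, B, C#m, D#dim. Of the given chords, E–G#–B = E, F#–A–C# = F#m, D#–F#–A = D#dim and B–D#–F# = B are diatonic. But D–F#–A is foreign: the diatonic vii° on degree 7 is D#dim, whereas D comes from E minor. It is labeled bVII. C–E–G is not: scale degree 6 in E major carries C#m (vi). In E minor the chord on that degree is C, so here it functions as bVI, borrowed from the parallel minor.

bVII, bVI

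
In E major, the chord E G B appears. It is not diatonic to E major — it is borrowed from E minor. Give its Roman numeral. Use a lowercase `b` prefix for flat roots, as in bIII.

E is scale degree 1 in E major. E–G–B is a minor chord — the form found in E minor, not the diatonic I (E). Borrowed into E major it is written i.

i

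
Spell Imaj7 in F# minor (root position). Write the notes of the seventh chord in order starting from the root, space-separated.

F# A# C# E#

The root, F#, is scale degree 1 — the same note in F# minor and F# major; only the chord quality changes. Building the major-seventh chord from the parallel major on F#: F#–A#–C#–E#.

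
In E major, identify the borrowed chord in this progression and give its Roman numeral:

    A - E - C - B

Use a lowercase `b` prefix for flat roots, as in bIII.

bVI

In E major the diatonic chords are E, F#m, G#m, A, B, C#m, D#dim. A, E and B are all diatonic. C (C–E–G) is not: scale degree 6 in E major carries C#m (vi). In E minor the chord on that degree is C, so here it functions as bVI, borrowed from the parallel minor.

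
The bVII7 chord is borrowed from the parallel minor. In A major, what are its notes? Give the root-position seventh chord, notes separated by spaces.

The root of bVII7 is the lowered 7th degree: G# becomes G. Building the dominant-seventh chord from the parallel minor on G: G–B–D–F.

G B D F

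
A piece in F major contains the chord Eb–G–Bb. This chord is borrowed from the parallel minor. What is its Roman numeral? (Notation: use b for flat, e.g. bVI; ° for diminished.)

bVII

The root Eb is the lowered 7th scale degree — diatonically F major has E there. Diatonically F major has Edim (vii°) on that degree; Eb–G–Bb is instead the major chord native to F minor, so it takes the label bVII.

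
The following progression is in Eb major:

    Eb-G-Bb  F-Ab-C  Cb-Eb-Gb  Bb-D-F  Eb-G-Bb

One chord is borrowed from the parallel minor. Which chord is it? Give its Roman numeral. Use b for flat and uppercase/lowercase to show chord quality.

In Eb major the diatonic chords are Eb, Fm, Gm, Ab, Bb, Cm, Ddim. Eb–G–Bb = Eb, F–Ab–C = Fm and Bb–D–F = Bb are all diatonic. Cb–Eb–Gb doesn't fit — on degree 6 Eb major would have Cm (vi). Cb is the degree-6 chord of Eb minor, so it is the borrowed bVI.

bVI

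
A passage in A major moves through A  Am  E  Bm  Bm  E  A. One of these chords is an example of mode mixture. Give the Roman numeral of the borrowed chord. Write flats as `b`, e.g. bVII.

A major has the diatonic set A, Bm, C#m, D, E, F#m, G#dim. A, E and Bm all belong to that set. Am (A–C–E) doesn't fit — on degree 1 A major would have A (I). Am is the degree-1 chord of A minor, so it is the borrowed i.

i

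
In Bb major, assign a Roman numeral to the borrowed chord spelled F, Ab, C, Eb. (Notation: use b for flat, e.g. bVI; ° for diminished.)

The root F is the diatonic 5th degree of Bb major; the borrowing shows in the chord quality. Diatonically Bb major has F (V) on that degree; F–Ab–C–Eb is instead the minor-seventh chord native to Bb minor, so it takes the label v7.

v7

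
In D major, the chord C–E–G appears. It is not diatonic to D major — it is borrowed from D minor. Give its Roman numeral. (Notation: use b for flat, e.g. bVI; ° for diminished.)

bVII

In D major scale degree 7 is C#; C is its lowered form, from D minor. Diatonically D major has C#dim (vii°) on that degree; C–E–G is instead the major chord native to D minor, so it takes the label bVII.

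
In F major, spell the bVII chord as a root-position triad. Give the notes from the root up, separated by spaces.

Scale degree 7 in F major is E. bVII uses the lowered form, Eb, taken from F minor. In F minor the chord on Eb is Eb–G–Bb.

Eb G Bb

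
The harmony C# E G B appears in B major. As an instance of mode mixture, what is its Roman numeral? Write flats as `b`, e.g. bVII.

The root C# is the diatonic 2nd degree of B major; the borrowing shows in the chord quality. The diatonic chord on degree 2 would be C#m (ii), but C#–E–G–B is the half-diminished-seventh chord from B minor. As a borrowed chord it is labeled iiø7.

iiø7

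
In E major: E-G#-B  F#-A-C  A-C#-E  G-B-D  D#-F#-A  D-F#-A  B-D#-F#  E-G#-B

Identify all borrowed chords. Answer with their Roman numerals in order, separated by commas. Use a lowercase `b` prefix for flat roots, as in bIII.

ii°, bIII, bVII

The diatonic triads in E major are E, F#m, G#m, A, B, C#m, D#dim. E–G#–B = E, A–C#–E = A, D#–F#–A = D#dim and B–D#–F# = B all belong to that set. F#–A–C is not: scale degree 2 in E major carries F#m (ii). In E minor the chord on that degree is F#dim, so here it functions as ii°, borrowed from the parallel minor. G–B–D doesn't fit — on degree 3 E major would have G#m (iii). G is the degree-3 chord of E minor, so it is the borrowed bIII. But D–F#–A is foreign: the diatonic vii° on degree 7 is D#dim, whereas D comes from E minor. It is labeled bVII.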